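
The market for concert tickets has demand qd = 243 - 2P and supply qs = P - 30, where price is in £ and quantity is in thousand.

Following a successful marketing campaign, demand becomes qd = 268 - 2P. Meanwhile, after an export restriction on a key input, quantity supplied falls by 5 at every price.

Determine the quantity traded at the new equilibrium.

66

Solve the original market: 243 - 2P = P - 30, hence P = 91 and q = 61.
After the shift, demand is qd = 268 - 2P and supply is qs = P - 35.
Setting them equal: 268 - 2P = P - 35 → 303 = 3P, so P = 101 and q = 66.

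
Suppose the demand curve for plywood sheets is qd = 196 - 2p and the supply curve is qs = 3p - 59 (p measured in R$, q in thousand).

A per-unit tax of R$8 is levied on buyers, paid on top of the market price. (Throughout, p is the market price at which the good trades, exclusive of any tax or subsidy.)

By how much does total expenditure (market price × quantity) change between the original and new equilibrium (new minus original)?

Initially, 196 - 2p = 3p - 59, so 255 = 5p and p = 51, q = 94.
Since buyers pay the price plus the tax, the effective demand curve becomes qd = 180 - 2p.
Equate the new curves: 180 - 2p = 3p - 59, giving 239 = 5p, p = 47.8, q = 84.4.
Expenditure moves from 51×94 = 4794 to 47.8×84.4 = 4034.32; change = -759.68.

-759.68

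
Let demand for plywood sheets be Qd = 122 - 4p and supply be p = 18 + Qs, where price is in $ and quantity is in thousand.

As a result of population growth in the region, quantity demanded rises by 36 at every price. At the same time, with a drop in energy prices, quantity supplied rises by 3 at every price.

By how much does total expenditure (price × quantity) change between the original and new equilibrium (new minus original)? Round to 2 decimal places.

+398.16

Original equilibrium: 122 - 4p = p - 18 gives 140 = 5p, so p = 28 and Q = 10.
The shock moves the curves to Qd = 158 - 4p and Qs = p - 15.
Setting them equal: 158 - 4p = p - 15 → 173 = 5p, so p = 34.6 and Q = 19.6.
Expenditure moves from 28×10 = 280 to 34.6×19.6 = 678.16; change = +398.16.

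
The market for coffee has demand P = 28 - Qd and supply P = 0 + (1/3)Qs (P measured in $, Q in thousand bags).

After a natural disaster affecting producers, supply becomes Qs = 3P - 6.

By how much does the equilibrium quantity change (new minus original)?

-1.5

Initially, 28 - P = 3P, so 28 = 4P and P = 7, Q = 21.
After the shift, demand is Qd = 28 - P and supply is Qs = 3P - 6.
Setting them equal: 28 - P = 3P - 6 → 34 = 4P, so P = 8.5 and Q = 19.5.
ΔQ = 19.5 − 21 = -1.5.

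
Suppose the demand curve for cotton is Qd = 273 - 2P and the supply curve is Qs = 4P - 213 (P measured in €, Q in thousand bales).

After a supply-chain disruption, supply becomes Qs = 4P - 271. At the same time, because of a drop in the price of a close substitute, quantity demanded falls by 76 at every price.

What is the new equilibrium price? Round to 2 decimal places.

78.00

Initially, 273 - 2P = 4P - 213, so 486 = 6P and P = 81, Q = 111.
The new curves are Qd = 197 - 2P (demand) and Qs = 4P - 271 (supply).
New equilibrium: 197 - 2P = 4P - 271 ⇒ 468 = 6P ⇒ P = 78, Q = 41.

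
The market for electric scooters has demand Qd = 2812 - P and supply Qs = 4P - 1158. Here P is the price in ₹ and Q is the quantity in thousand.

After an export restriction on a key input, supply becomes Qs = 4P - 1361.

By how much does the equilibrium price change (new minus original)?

+40.6

Solve the original market: 2812 - P = 4P - 1158, hence P = 794 and Q = 2018.
The new curves are Qd = 2812 - P (demand) and Qs = 4P - 1361 (supply).
New equilibrium: 2812 - P = 4P - 1361 ⇒ 4173 = 5P ⇒ P = 834.6, Q = 1977.4.
ΔP = 834.6 − 794 = +40.6.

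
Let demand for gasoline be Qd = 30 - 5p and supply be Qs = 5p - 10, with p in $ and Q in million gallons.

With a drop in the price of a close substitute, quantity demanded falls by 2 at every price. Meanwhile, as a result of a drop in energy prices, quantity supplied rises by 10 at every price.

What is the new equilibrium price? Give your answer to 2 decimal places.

2.80

Before the shock: 30 - 5p = 5p - 10 ⇒ 40 = 10p ⇒ p = 4, Q = 10.
The shock moves the curves to Qd = 28 - 5p and Qs = 5p.
Clearing the new market: 28 - 5p = 5p, so p = 2.8 and Q = 14.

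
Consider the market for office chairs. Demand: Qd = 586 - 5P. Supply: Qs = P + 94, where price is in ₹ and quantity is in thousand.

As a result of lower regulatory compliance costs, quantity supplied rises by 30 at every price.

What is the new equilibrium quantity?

Solve the original market: 586 - 5P = P + 94, hence P = 82 and Q = 176.
After the shift, demand is Qd = 586 - 5P and supply is Qs = P + 124.
Equate the new curves: 586 - 5P = P + 124, giving 462 = 6P, P = 77, Q = 201.

201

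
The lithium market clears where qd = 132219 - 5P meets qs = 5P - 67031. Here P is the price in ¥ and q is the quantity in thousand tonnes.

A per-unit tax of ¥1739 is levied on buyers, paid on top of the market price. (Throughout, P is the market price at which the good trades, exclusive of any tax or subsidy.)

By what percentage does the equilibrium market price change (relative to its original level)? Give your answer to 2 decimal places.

-4.36

Original equilibrium: 132219 - 5P = 5P - 67031 gives 199250 = 10P, so P = 19925 and q = 32594.
Since buyers pay the price plus the tax, the effective demand curve becomes qd = 123524 - 5P.
New equilibrium: 123524 - 5P = 5P - 67031 ⇒ 190555 = 10P ⇒ P = 19055.5, q = 28246.5.
%ΔP = (19055.5 − 19925) / 19925 × 100 = -4.36%.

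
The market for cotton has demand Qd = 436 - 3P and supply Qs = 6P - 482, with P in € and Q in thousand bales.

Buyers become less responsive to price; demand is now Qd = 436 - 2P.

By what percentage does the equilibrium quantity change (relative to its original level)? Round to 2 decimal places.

Solve the original market: 436 - 3P = 6P - 482, hence P = 102 and Q = 130.
With the change applied: demand Qd = 436 - 2P, supply Qs = 6P - 482.
Clearing the new market: 436 - 2P = 6P - 482, so P = 114.75 and Q = 206.5.
%ΔQ = (206.5 − 130) / 130 × 100 = +58.85%.

+58.85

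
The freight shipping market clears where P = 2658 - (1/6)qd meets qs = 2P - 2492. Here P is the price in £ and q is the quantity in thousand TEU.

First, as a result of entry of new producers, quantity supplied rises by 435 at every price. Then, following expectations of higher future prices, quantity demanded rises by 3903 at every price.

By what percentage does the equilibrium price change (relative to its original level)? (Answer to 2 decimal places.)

+18.81

Before the shock: 15948 - 6P = 2P - 2492 ⇒ 18440 = 8P ⇒ P = 2305, q = 2118.
The shock moves the curves to qd = 19851 - 6P and qs = 2P - 2057.
Equate the new curves: 19851 - 6P = 2P - 2057, giving 21908 = 8P, P = 2738.5, q = 3420.
%ΔP = (2738.5 − 2305) / 2305 × 100 = +18.81%.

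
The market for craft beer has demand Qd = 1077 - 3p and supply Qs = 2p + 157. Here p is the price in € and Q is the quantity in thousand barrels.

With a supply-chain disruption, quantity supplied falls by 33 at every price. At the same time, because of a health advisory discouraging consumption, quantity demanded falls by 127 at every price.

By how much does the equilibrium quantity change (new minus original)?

Before the shock: 1077 - 3p = 2p + 157 ⇒ 920 = 5p ⇒ p = 184, Q = 525.
With the change applied: demand Qd = 950 - 3p, supply Qs = 2p + 124.
Setting them equal: 950 - 3p = 2p + 124 → 826 = 5p, so p = 165.2 and Q = 454.4.
ΔQ = 454.4 − 525 = -70.6.

-70.6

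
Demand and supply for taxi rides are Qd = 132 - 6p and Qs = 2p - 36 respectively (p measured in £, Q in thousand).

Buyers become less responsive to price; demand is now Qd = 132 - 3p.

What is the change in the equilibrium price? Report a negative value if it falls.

Original equilibrium: 132 - 6p = 2p - 36 gives 168 = 8p, so p = 21 and Q = 6.
The shock moves the curves to Qd = 132 - 3p and Qs = 2p - 36.
Equate the new curves: 132 - 3p = 2p - 36, giving 168 = 5p, p = 33.6, Q = 31.2.
Δp = 33.6 − 21 = +12.6.

+12.6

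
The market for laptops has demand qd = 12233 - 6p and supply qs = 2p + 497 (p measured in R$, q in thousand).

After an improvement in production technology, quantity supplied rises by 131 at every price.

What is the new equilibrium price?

Original equilibrium: 12233 - 6p = 2p + 497 gives 11736 = 8p, so p = 1467 and q = 3431.
After the shift, demand is qd = 12233 - 6p and supply is qs = 2p + 628.
New equilibrium: 12233 - 6p = 2p + 628 ⇒ 11605 = 8p ⇒ p = 1450.625, q = 3529.25.

1450.625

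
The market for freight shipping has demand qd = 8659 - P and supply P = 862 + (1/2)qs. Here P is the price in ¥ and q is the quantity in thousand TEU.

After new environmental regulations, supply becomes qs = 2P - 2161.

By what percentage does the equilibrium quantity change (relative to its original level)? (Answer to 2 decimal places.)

-2.80

Initially, 8659 - P = 2P - 1724, so 10383 = 3P and P = 3461, q = 5198.
After the shift, demand is qd = 8659 - P and supply is qs = 2P - 2161.
Clearing the new market: 8659 - P = 2P - 2161, so P = 10820/3 ≈ 3606.6667 and q = 15157/3 ≈ 5052.3333.
%Δq = (5052.3333 − 5198) / 5198 × 100 = -2.80%.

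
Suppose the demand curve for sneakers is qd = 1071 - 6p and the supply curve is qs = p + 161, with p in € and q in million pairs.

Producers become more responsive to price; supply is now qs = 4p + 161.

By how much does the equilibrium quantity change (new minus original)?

Original equilibrium: 1071 - 6p = p + 161 gives 910 = 7p, so p = 130 and q = 291.
With the change applied: demand qd = 1071 - 6p, supply qs = 4p + 161.
Setting them equal: 1071 - 6p = 4p + 161 → 910 = 10p, so p = 91 and q = 525.
Δq = 525 − 291 = +234.

+234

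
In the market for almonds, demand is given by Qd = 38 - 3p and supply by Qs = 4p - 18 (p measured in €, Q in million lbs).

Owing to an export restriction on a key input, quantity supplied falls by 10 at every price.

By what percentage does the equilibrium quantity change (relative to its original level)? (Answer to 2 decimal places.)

-30.61

Original equilibrium: 38 - 3p = 4p - 18 gives 56 = 7p, so p = 8 and Q = 14.
The shock moves the curves to Qd = 38 - 3p and Qs = 4p - 28.
Clearing the new market: 38 - 3p = 4p - 28, so p = 66/7 ≈ 9.4286 and Q = 68/7 ≈ 9.7143.
%ΔQ = (9.7143 − 14) / 14 × 100 = -30.61%.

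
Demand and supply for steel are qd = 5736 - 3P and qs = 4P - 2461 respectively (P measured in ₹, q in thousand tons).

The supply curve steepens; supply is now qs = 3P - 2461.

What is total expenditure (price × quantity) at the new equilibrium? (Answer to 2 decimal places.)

2237097.92

Initially, 5736 - 3P = 4P - 2461, so 8197 = 7P and P = 1171, q = 2223.
With the change applied: demand qd = 5736 - 3P, supply qs = 3P - 2461.
Setting them equal: 5736 - 3P = 3P - 2461 → 8197 = 6P, so P = 8197/6 ≈ 1366.1667 and q = 1637.5.
New expenditure = 1366.1667 × 1637.5 = 2237097.92.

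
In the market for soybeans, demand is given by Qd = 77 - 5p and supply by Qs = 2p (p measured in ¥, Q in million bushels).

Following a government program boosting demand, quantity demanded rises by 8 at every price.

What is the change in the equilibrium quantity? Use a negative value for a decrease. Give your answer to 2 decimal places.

+2.29

Solve the original market: 77 - 5p = 2p, hence p = 11 and Q = 22.
With the change applied: demand Qd = 85 - 5p, supply Qs = 2p.
New equilibrium: 85 - 5p = 2p ⇒ 85 = 7p ⇒ p = 85/7 ≈ 12.1429, Q = 170/7 ≈ 24.2857.
ΔQ = 24.2857 − 22 = +2.29.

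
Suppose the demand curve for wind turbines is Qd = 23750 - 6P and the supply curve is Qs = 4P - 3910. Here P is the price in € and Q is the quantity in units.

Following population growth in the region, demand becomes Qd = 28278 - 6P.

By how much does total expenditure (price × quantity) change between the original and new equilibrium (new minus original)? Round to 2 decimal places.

+9069221.76

Solve the original market: 23750 - 6P = 4P - 3910, hence P = 2766 and Q = 7154.
With the change applied: demand Qd = 28278 - 6P, supply Qs = 4P - 3910.
Clearing the new market: 28278 - 6P = 4P - 3910, so P = 3218.8 and Q = 8965.2.
Expenditure moves from 2766×7154 = 19787964 to 3218.8×8965.2 = 28857185.76; change = +9069221.76.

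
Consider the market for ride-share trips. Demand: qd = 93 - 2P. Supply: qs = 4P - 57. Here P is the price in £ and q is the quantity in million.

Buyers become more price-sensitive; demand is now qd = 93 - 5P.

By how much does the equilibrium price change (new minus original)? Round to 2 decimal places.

Before the shock: 93 - 2P = 4P - 57 ⇒ 150 = 6P ⇒ P = 25, q = 43.
After the shift, demand is qd = 93 - 5P and supply is qs = 4P - 57.
Equate the new curves: 93 - 5P = 4P - 57, giving 150 = 9P, P = 50/3 ≈ 16.6667, q = 29/3 ≈ 9.6667.
ΔP = 16.6667 − 25 = -8.33.

-8.33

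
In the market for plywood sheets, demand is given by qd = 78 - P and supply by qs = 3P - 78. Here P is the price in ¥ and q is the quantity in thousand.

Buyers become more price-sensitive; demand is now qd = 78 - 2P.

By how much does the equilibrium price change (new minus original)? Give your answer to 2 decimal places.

-7.80

Before the shock: 78 - P = 3P - 78 ⇒ 156 = 4P ⇒ P = 39, q = 39.
The new curves are qd = 78 - 2P (demand) and qs = 3P - 78 (supply).
Setting them equal: 78 - 2P = 3P - 78 → 156 = 5P, so P = 31.2 and q = 15.6.
ΔP = 31.2 − 39 = -7.80.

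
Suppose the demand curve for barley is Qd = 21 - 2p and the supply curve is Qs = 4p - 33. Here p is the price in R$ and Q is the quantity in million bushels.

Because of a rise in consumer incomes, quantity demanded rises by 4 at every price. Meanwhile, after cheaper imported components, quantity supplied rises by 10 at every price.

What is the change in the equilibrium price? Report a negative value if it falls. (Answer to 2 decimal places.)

Initially, 21 - 2p = 4p - 33, so 54 = 6p and p = 9, Q = 3.
The new curves are Qd = 25 - 2p (demand) and Qs = 4p - 23 (supply).
New equilibrium: 25 - 2p = 4p - 23 ⇒ 48 = 6p ⇒ p = 8, Q = 9.
Δp = 8 − 9 = -1.00.

-1.00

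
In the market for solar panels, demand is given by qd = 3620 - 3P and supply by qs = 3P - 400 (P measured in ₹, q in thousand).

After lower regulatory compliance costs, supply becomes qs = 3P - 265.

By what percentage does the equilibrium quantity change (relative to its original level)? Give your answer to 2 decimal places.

+4.19

Initially, 3620 - 3P = 3P - 400, so 4020 = 6P and P = 670, q = 1610.
The new curves are qd = 3620 - 3P (demand) and qs = 3P - 265 (supply).
Equate the new curves: 3620 - 3P = 3P - 265, giving 3885 = 6P, P = 647.5, q = 1677.5.
%Δq = (1677.5 − 1610) / 1610 × 100 = +4.19%.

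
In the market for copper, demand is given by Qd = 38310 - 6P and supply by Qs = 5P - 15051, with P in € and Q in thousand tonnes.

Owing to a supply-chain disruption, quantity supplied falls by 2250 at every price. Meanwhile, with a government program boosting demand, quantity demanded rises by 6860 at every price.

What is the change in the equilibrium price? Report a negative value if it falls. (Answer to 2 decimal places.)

Initially, 38310 - 6P = 5P - 15051, so 53361 = 11P and P = 4851, Q = 9204.
After the shift, demand is Qd = 45170 - 6P and supply is Qs = 5P - 17301.
New equilibrium: 45170 - 6P = 5P - 17301 ⇒ 62471 = 11P ⇒ P = 62471/11 ≈ 5679.1818, Q = 122044/11 ≈ 11094.9091.
ΔP = 5679.1818 − 4851 = +828.18.

+828.18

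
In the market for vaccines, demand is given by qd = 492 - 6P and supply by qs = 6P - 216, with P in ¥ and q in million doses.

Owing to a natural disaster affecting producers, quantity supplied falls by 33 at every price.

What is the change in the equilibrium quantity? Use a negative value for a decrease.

-16.5

Before the shock: 492 - 6P = 6P - 216 ⇒ 708 = 12P ⇒ P = 59, q = 138.
The new curves are qd = 492 - 6P (demand) and qs = 6P - 249 (supply).
Clearing the new market: 492 - 6P = 6P - 249, so P = 61.75 and q = 121.5.
Δq = 121.5 − 138 = -16.5.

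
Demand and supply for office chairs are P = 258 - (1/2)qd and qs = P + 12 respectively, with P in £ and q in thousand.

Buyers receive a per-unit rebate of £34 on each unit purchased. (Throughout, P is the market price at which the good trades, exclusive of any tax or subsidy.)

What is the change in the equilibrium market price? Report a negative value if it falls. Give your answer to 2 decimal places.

+22.67

Original equilibrium: 516 - 2P = P + 12 gives 504 = 3P, so P = 168 and q = 180.
Since buyers' out-of-pocket price is the market price minus the rebate, the effective demand curve becomes qd = 584 - 2P.
Equate the new curves: 584 - 2P = P + 12, giving 572 = 3P, P = 572/3 ≈ 190.6667, q = 608/3 ≈ 202.6667.
ΔP = 190.6667 − 168 = +22.67.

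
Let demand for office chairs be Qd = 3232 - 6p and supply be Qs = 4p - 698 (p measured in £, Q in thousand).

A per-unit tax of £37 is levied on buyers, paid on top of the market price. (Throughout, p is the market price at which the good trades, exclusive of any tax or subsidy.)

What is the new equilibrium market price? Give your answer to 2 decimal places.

Solve the original market: 3232 - 6p = 4p - 698, hence p = 393 and Q = 874.
Since buyers pay the price plus the tax, the effective demand curve becomes Qd = 3010 - 6p.
Clearing the new market: 3010 - 6p = 4p - 698, so p = 370.8 and Q = 785.2.

370.80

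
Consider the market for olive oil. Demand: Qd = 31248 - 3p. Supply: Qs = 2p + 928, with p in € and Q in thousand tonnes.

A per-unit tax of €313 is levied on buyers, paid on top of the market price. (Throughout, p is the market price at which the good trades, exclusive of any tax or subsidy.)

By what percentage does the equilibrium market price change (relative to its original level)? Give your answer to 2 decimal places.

Initially, 31248 - 3p = 2p + 928, so 30320 = 5p and p = 6064, Q = 13056.
Since buyers pay the price plus the tax, the effective demand curve becomes Qd = 30309 - 3p.
New equilibrium: 30309 - 3p = 2p + 928 ⇒ 29381 = 5p ⇒ p = 5876.2, Q = 12680.4.
%Δp = (5876.2 − 6064) / 6064 × 100 = -3.10%.

-3.10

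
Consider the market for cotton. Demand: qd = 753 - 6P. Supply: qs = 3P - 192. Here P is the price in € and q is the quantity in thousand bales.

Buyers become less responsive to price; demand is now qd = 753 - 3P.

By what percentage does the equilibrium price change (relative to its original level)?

Original equilibrium: 753 - 6P = 3P - 192 gives 945 = 9P, so P = 105 and q = 123.
The new curves are qd = 753 - 3P (demand) and qs = 3P - 192 (supply).
Setting them equal: 753 - 3P = 3P - 192 → 945 = 6P, so P = 157.5 and q = 280.5.
%ΔP = (157.5 − 105) / 105 × 100 = +50%.

+50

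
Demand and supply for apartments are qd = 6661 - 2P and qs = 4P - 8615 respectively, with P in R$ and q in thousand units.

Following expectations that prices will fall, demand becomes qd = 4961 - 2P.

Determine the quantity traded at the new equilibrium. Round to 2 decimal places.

Before the shock: 6661 - 2P = 4P - 8615 ⇒ 15276 = 6P ⇒ P = 2546, q = 1569.
The new curves are qd = 4961 - 2P (demand) and qs = 4P - 8615 (supply).
New equilibrium: 4961 - 2P = 4P - 8615 ⇒ 13576 = 6P ⇒ P = 6788/3 ≈ 2262.6667, q = 1307/3 ≈ 435.6667.

435.67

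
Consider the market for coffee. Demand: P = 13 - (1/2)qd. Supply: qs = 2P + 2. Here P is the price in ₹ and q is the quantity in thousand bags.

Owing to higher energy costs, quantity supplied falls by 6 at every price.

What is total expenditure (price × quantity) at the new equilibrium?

Solve the original market: 26 - 2P = 2P + 2, hence P = 6 and q = 14.
The new curves are qd = 26 - 2P (demand) and qs = 2P - 4 (supply).
Equate the new curves: 26 - 2P = 2P - 4, giving 30 = 4P, P = 7.5, q = 11.
New expenditure = 7.5 × 11 = 82.5.

82.5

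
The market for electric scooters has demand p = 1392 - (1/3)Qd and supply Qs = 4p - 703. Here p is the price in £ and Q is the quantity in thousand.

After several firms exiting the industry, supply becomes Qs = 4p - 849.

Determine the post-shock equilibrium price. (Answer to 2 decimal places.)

Solve the original market: 4176 - 3p = 4p - 703, hence p = 697 and Q = 2085.
After the shift, demand is Qd = 4176 - 3p and supply is Qs = 4p - 849.
Clearing the new market: 4176 - 3p = 4p - 849, so p = 5025/7 ≈ 717.8571 and Q = 14157/7 ≈ 2022.4286.

717.86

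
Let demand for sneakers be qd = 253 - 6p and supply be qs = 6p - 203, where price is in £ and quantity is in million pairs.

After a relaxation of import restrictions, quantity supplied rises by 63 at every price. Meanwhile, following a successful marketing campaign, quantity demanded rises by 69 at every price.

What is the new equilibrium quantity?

91

Solve the original market: 253 - 6p = 6p - 203, hence p = 38 and q = 25.
After the shift, demand is qd = 322 - 6p and supply is qs = 6p - 140.
Equate the new curves: 322 - 6p = 6p - 140, giving 462 = 12p, p = 38.5, q = 91.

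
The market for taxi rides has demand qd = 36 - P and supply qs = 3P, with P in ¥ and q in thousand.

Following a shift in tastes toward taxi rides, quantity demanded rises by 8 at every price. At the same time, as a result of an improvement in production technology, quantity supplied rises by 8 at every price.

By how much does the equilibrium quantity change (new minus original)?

+8

Original equilibrium: 36 - P = 3P gives 36 = 4P, so P = 9 and q = 27.
The shock moves the curves to qd = 44 - P and qs = 3P + 8.
Clearing the new market: 44 - P = 3P + 8, so P = 9 and q = 35.
Δq = 35 − 27 = +8.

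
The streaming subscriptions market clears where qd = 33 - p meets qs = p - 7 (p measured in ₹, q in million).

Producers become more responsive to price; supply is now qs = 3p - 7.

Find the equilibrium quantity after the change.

23

Initially, 33 - p = p - 7, so 40 = 2p and p = 20, q = 13.
With the change applied: demand qd = 33 - p, supply qs = 3p - 7.
Clearing the new market: 33 - p = 3p - 7, so p = 10 and q = 23.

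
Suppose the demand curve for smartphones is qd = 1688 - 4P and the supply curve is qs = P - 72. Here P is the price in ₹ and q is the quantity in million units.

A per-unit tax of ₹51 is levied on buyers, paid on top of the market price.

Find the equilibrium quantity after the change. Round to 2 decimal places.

239.20

Initially, 1688 - 4P = P - 72, so 1760 = 5P and P = 352, q = 280.
Since buyers pay the price plus the tax, the effective demand curve becomes qd = 1484 - 4P.
Setting them equal: 1484 - 4P = P - 72 → 1556 = 5P, so P = 311.2 and q = 239.2.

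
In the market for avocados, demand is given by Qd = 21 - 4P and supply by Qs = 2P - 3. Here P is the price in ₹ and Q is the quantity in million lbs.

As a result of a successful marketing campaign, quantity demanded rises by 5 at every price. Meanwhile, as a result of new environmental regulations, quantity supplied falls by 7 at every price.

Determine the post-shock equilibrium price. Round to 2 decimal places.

6.00

Solve the original market: 21 - 4P = 2P - 3, hence P = 4 and Q = 5.
After the shift, demand is Qd = 26 - 4P and supply is Qs = 2P - 10.
New equilibrium: 26 - 4P = 2P - 10 ⇒ 36 = 6P ⇒ P = 6, Q = 2.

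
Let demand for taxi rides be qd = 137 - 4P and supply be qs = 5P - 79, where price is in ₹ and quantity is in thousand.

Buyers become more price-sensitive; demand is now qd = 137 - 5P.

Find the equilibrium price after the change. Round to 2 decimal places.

21.60

Initially, 137 - 4P = 5P - 79, so 216 = 9P and P = 24, q = 41.
The new curves are qd = 137 - 5P (demand) and qs = 5P - 79 (supply).
Clearing the new market: 137 - 5P = 5P - 79, so P = 21.6 and q = 29.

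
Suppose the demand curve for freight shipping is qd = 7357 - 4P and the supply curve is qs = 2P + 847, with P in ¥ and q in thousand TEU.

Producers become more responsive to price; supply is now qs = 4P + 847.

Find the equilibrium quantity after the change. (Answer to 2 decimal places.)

Original equilibrium: 7357 - 4P = 2P + 847 gives 6510 = 6P, so P = 1085 and q = 3017.
The shock moves the curves to qd = 7357 - 4P and qs = 4P + 847.
Equate the new curves: 7357 - 4P = 4P + 847, giving 6510 = 8P, P = 813.75, q = 4102.

4102.00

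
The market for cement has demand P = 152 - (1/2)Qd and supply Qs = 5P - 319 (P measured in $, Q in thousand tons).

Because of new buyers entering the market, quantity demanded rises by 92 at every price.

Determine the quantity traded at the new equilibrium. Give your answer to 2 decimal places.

Original equilibrium: 304 - 2P = 5P - 319 gives 623 = 7P, so P = 89 and Q = 126.
With the change applied: demand Qd = 396 - 2P, supply Qs = 5P - 319.
Clearing the new market: 396 - 2P = 5P - 319, so P = 715/7 ≈ 102.1429 and Q = 1342/7 ≈ 191.7143.

191.71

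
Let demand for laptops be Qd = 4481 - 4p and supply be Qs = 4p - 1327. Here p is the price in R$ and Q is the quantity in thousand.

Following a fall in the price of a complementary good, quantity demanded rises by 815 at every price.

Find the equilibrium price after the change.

827.875

Original equilibrium: 4481 - 4p = 4p - 1327 gives 5808 = 8p, so p = 726 and Q = 1577.
The new curves are Qd = 5296 - 4p (demand) and Qs = 4p - 1327 (supply).
Setting them equal: 5296 - 4p = 4p - 1327 → 6623 = 8p, so p = 827.875 and Q = 1984.5.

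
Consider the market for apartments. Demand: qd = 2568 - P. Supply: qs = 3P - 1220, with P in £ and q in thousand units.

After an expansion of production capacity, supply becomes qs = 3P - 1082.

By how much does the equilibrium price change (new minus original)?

-34.5

Original equilibrium: 2568 - P = 3P - 1220 gives 3788 = 4P, so P = 947 and q = 1621.
After the shift, demand is qd = 2568 - P and supply is qs = 3P - 1082.
New equilibrium: 2568 - P = 3P - 1082 ⇒ 3650 = 4P ⇒ P = 912.5, q = 1655.5.
ΔP = 912.5 − 947 = -34.5.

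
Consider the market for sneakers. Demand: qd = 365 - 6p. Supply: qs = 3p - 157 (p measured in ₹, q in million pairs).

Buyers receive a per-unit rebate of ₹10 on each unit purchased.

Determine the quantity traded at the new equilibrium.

Before the shock: 365 - 6p = 3p - 157 ⇒ 522 = 9p ⇒ p = 58, q = 17.
Since buyers' out-of-pocket price is the market price minus the rebate, the effective demand curve becomes qd = 425 - 6p.
Equate the new curves: 425 - 6p = 3p - 157, giving 582 = 9p, p = 194/3 ≈ 64.6667, q = 37.

37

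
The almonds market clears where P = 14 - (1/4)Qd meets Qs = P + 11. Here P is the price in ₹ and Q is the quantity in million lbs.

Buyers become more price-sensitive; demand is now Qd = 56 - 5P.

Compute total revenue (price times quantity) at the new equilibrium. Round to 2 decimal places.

Solve the original market: 56 - 4P = P + 11, hence P = 9 and Q = 20.
The new curves are Qd = 56 - 5P (demand) and Qs = P + 11 (supply).
New equilibrium: 56 - 5P = P + 11 ⇒ 45 = 6P ⇒ P = 7.5, Q = 18.5.
New expenditure = 7.5 × 18.5 = 138.75.

138.75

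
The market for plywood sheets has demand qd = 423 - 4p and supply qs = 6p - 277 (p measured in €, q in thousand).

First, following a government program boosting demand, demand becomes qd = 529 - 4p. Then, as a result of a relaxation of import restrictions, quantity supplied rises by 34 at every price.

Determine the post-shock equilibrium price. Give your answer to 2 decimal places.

Before the shock: 423 - 4p = 6p - 277 ⇒ 700 = 10p ⇒ p = 70, q = 143.
After the shift, demand is qd = 529 - 4p and supply is qs = 6p - 243.
Setting them equal: 529 - 4p = 6p - 243 → 772 = 10p, so p = 77.2 and q = 220.2.

77.20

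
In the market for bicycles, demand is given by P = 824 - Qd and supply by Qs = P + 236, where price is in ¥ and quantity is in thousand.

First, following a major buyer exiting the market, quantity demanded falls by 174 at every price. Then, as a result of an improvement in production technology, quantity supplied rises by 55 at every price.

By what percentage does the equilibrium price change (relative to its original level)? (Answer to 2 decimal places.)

-38.95

Original equilibrium: 824 - P = P + 236 gives 588 = 2P, so P = 294 and Q = 530.
With the change applied: demand Qd = 650 - P, supply Qs = P + 291.
Clearing the new market: 650 - P = P + 291, so P = 179.5 and Q = 470.5.
%ΔP = (179.5 − 294) / 294 × 100 = -38.95%.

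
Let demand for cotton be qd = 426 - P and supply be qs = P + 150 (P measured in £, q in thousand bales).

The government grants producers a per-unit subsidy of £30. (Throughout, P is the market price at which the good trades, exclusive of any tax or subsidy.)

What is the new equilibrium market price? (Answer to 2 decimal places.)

Solve the original market: 426 - P = P + 150, hence P = 138 and q = 288.
Since sellers receive the price plus the subsidy, the effective supply curve becomes qs = P + 180.
Setting them equal: 426 - P = P + 180 → 246 = 2P, so P = 123 and q = 303.

123.00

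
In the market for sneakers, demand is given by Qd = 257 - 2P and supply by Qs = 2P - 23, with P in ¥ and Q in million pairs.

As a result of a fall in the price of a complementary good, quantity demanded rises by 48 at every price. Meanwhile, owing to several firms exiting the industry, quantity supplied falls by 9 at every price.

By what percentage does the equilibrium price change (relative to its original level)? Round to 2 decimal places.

Before the shock: 257 - 2P = 2P - 23 ⇒ 280 = 4P ⇒ P = 70, Q = 117.
With the change applied: demand Qd = 305 - 2P, supply Qs = 2P - 32.
Setting them equal: 305 - 2P = 2P - 32 → 337 = 4P, so P = 84.25 and Q = 136.5.
%ΔP = (84.25 − 70) / 70 × 100 = +20.36%.

+20.36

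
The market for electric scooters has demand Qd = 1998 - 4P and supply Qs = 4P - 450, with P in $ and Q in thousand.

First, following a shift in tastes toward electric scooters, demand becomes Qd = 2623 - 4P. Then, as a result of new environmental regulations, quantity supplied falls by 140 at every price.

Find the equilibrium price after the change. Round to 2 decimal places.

401.63

Original equilibrium: 1998 - 4P = 4P - 450 gives 2448 = 8P, so P = 306 and Q = 774.
After the shift, demand is Qd = 2623 - 4P and supply is Qs = 4P - 590.
Equate the new curves: 2623 - 4P = 4P - 590, giving 3213 = 8P, P = 401.625, Q = 1016.5.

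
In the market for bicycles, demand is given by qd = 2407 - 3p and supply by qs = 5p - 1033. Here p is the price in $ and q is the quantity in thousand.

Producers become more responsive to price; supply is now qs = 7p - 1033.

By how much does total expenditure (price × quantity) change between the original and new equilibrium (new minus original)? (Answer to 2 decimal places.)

-7310.00

Before the shock: 2407 - 3p = 5p - 1033 ⇒ 3440 = 8p ⇒ p = 430, q = 1117.
The new curves are qd = 2407 - 3p (demand) and qs = 7p - 1033 (supply).
Clearing the new market: 2407 - 3p = 7p - 1033, so p = 344 and q = 1375.
Expenditure moves from 430×1117 = 480310 to 344×1375 = 473000; change = -7310.00.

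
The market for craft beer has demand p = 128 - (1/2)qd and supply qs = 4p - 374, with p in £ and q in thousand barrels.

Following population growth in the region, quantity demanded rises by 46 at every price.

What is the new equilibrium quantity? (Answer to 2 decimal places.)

Solve the original market: 256 - 2p = 4p - 374, hence p = 105 and q = 46.
After the shift, demand is qd = 302 - 2p and supply is qs = 4p - 374.
Equate the new curves: 302 - 2p = 4p - 374, giving 676 = 6p, p = 338/3 ≈ 112.6667, q = 230/3 ≈ 76.6667.

76.67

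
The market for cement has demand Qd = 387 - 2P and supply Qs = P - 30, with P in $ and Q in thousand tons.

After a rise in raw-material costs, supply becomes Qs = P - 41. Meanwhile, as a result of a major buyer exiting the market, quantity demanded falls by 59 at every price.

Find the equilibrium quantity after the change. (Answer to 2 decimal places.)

Solve the original market: 387 - 2P = P - 30, hence P = 139 and Q = 109.
After the shift, demand is Qd = 328 - 2P and supply is Qs = P - 41.
Equate the new curves: 328 - 2P = P - 41, giving 369 = 3P, P = 123, Q = 82.

82.00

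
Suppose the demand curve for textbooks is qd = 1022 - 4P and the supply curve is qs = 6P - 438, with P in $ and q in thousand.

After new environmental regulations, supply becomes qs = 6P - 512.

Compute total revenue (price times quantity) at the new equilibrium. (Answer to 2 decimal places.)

Solve the original market: 1022 - 4P = 6P - 438, hence P = 146 and q = 438.
The shock moves the curves to qd = 1022 - 4P and qs = 6P - 512.
Equate the new curves: 1022 - 4P = 6P - 512, giving 1534 = 10P, P = 153.4, q = 408.4.
New expenditure = 153.4 × 408.4 = 62648.56.

62648.56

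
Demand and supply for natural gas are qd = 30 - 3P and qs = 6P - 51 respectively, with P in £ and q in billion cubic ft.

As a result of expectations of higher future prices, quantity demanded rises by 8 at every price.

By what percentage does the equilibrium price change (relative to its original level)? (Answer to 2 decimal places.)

Original equilibrium: 30 - 3P = 6P - 51 gives 81 = 9P, so P = 9 and q = 3.
The shock moves the curves to qd = 38 - 3P and qs = 6P - 51.
Clearing the new market: 38 - 3P = 6P - 51, so P = 89/9 ≈ 9.8889 and q = 25/3 ≈ 8.3333.
%ΔP = (9.8889 − 9) / 9 × 100 = +9.88%.

+9.88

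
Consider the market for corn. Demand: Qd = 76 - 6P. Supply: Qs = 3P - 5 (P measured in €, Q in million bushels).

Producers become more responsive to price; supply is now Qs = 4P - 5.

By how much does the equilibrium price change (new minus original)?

Original equilibrium: 76 - 6P = 3P - 5 gives 81 = 9P, so P = 9 and Q = 22.
The shock moves the curves to Qd = 76 - 6P and Qs = 4P - 5.
Clearing the new market: 76 - 6P = 4P - 5, so P = 8.1 and Q = 27.4.
ΔP = 8.1 − 9 = -0.9.

-0.9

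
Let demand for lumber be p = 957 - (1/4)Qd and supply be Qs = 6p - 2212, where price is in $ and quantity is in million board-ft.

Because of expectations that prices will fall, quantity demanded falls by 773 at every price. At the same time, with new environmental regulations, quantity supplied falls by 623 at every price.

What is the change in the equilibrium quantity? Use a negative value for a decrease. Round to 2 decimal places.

Original equilibrium: 3828 - 4p = 6p - 2212 gives 6040 = 10p, so p = 604 and Q = 1412.
The new curves are Qd = 3055 - 4p (demand) and Qs = 6p - 2835 (supply).
New equilibrium: 3055 - 4p = 6p - 2835 ⇒ 5890 = 10p ⇒ p = 589, Q = 699.
ΔQ = 699 − 1412 = -713.00.

-713.00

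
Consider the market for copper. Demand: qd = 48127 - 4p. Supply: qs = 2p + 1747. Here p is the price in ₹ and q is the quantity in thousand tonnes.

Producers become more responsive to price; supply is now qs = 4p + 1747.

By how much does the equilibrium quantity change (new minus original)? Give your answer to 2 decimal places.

+7730.00

Initially, 48127 - 4p = 2p + 1747, so 46380 = 6p and p = 7730, q = 17207.
After the shift, demand is qd = 48127 - 4p and supply is qs = 4p + 1747.
Clearing the new market: 48127 - 4p = 4p + 1747, so p = 5797.5 and q = 24937.
Δq = 24937 − 17207 = +7730.00.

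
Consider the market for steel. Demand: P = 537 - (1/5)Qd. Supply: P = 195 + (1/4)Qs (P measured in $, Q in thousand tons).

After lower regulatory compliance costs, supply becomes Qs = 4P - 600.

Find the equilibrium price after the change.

365

Before the shock: 2685 - 5P = 4P - 780 ⇒ 3465 = 9P ⇒ P = 385, Q = 760.
The shock moves the curves to Qd = 2685 - 5P and Qs = 4P - 600.
New equilibrium: 2685 - 5P = 4P - 600 ⇒ 3285 = 9P ⇒ P = 365, Q = 860.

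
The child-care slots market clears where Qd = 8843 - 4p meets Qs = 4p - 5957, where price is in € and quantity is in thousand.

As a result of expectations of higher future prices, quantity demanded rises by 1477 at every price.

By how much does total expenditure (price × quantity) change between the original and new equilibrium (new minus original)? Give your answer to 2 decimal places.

Initially, 8843 - 4p = 4p - 5957, so 14800 = 8p and p = 1850, Q = 1443.
The new curves are Qd = 10320 - 4p (demand) and Qs = 4p - 5957 (supply).
Setting them equal: 10320 - 4p = 4p - 5957 → 16277 = 8p, so p = 2034.625 and Q = 2181.5.
Expenditure moves from 1850×1443 = 2669550 to 2034.625×2181.5 = 4438534.4375; change = +1768984.44.

+1768984.44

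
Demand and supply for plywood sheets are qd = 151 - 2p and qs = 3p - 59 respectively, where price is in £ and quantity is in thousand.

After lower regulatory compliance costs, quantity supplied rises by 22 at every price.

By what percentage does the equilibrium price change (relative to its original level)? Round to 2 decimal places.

-10.48

Before the shock: 151 - 2p = 3p - 59 ⇒ 210 = 5p ⇒ p = 42, q = 67.
The new curves are qd = 151 - 2p (demand) and qs = 3p - 37 (supply).
Clearing the new market: 151 - 2p = 3p - 37, so p = 37.6 and q = 75.8.
%Δp = (37.6 − 42) / 42 × 100 = -10.48%.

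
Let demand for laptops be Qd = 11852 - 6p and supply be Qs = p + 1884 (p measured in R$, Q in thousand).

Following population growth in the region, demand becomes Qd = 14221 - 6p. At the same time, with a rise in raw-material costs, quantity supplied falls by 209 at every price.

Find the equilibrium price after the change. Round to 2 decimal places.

1792.29

Before the shock: 11852 - 6p = p + 1884 ⇒ 9968 = 7p ⇒ p = 1424, Q = 3308.
With the change applied: demand Qd = 14221 - 6p, supply Qs = p + 1675.
Clearing the new market: 14221 - 6p = p + 1675, so p = 12546/7 ≈ 1792.2857 and Q = 24271/7 ≈ 3467.2857.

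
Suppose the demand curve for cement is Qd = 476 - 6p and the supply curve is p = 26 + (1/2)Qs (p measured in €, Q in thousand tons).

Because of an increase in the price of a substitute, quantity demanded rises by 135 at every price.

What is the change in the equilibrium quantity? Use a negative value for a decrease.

+33.75

Initially, 476 - 6p = 2p - 52, so 528 = 8p and p = 66, Q = 80.
The new curves are Qd = 611 - 6p (demand) and Qs = 2p - 52 (supply).
New equilibrium: 611 - 6p = 2p - 52 ⇒ 663 = 8p ⇒ p = 82.875, Q = 113.75.
ΔQ = 113.75 − 80 = +33.75.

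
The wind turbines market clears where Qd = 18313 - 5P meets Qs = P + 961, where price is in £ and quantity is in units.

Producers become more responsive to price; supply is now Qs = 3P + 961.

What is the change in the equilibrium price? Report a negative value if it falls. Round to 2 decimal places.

-723.00

Before the shock: 18313 - 5P = P + 961 ⇒ 17352 = 6P ⇒ P = 2892, Q = 3853.
The shock moves the curves to Qd = 18313 - 5P and Qs = 3P + 961.
Equate the new curves: 18313 - 5P = 3P + 961, giving 17352 = 8P, P = 2169, Q = 7468.
ΔP = 2169 − 2892 = -723.00.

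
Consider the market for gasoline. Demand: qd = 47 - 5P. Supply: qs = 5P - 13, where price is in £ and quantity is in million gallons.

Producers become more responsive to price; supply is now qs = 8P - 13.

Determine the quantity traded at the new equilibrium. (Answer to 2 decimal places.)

Solve the original market: 47 - 5P = 5P - 13, hence P = 6 and q = 17.
With the change applied: demand qd = 47 - 5P, supply qs = 8P - 13.
New equilibrium: 47 - 5P = 8P - 13 ⇒ 60 = 13P ⇒ P = 60/13 ≈ 4.6154, q = 311/13 ≈ 23.9231.

23.92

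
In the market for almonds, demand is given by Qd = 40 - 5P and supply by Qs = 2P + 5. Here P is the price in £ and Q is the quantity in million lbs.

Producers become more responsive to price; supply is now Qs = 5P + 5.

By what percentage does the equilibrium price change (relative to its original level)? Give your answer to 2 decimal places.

-30.00

Initially, 40 - 5P = 2P + 5, so 35 = 7P and P = 5, Q = 15.
The new curves are Qd = 40 - 5P (demand) and Qs = 5P + 5 (supply).
Setting them equal: 40 - 5P = 5P + 5 → 35 = 10P, so P = 3.5 and Q = 22.5.
%ΔP = (3.5 − 5) / 5 × 100 = -30.00%.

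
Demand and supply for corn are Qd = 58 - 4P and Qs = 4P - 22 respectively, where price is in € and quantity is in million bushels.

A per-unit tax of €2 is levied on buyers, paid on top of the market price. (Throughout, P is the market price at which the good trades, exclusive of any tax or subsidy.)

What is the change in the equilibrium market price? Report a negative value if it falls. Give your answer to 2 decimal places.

-1.00

Solve the original market: 58 - 4P = 4P - 22, hence P = 10 and Q = 18.
Since buyers pay the price plus the tax, the effective demand curve becomes Qd = 50 - 4P.
Clearing the new market: 50 - 4P = 4P - 22, so P = 9 and Q = 14.
ΔP = 9 − 10 = -1.00.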